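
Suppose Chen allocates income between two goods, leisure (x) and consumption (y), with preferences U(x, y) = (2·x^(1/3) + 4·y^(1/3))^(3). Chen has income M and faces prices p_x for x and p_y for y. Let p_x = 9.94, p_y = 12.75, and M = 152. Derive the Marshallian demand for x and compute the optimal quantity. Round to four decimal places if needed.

x* = 4.3724

MU_x ∝ 2·x^(-2/3), MU_y ∝ 4·y^(-2/3), so MRS = (1/2)·(y/x)^(2/3) = p_x/p_y.
Hence y/x = (2·p_x/p_y)^(1/(2/3)), i.e. raised to the 1.5 power.
Substitute y = (y/x)·x into the budget: x* = M/(p_x + p_y·(y/x)).
Numerically y/x = 1.94697, so x* = 152/(9.94 + 12.75·1.94697) = 4.3724.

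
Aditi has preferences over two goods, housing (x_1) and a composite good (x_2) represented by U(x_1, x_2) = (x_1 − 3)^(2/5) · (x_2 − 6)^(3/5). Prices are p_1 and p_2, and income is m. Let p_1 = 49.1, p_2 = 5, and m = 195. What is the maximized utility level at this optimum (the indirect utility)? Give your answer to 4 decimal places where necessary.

This is Cobb-Douglas in (x_1−3, x_2−6): tangency gives 0.4·p_2·(x_2−6) = 0.6·p_1·(x_1−3).
After buying the subsistence bundle (3, 6), a share 0.4 of the remaining income goes to x_1: x_1* = 3 + 0.4·(m − 3p_1 − 6p_2)/p_1.
Discretionary income = 195 − 3·49.1 − 6·5 = 17.7; x_1* = 3 + 0.4·17.7/49.1 = 3.1442; x_2* = 6 + 0.6·17.7/5 = 8.124.
Utility at the optimum: U(3.1442, 8.124) = 0.7242.

V = 0.7242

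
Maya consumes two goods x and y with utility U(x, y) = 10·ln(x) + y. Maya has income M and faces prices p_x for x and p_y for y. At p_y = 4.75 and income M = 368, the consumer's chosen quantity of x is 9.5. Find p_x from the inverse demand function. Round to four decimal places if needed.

p_x = 5

MU_x = 10/x, MU_y = 1. Tangency: 10/x = p_x/p_y.
So x*(p_x,p_y) = 10·p_y/p_x, independent of income; and y* = (M − 10·p_y)/p_y.
Set x* = 9.5 in the demand function and solve for p_x: p_x = 5.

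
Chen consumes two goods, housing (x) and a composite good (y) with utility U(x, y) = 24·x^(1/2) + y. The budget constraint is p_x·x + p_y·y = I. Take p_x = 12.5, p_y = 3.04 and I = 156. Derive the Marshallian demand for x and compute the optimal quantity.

x* = 8.5171

Utility is quasi-linear in y; the FOC for x is 12/√x = p_x/p_y.
Solve: √x = 12·p_y/p_x, so x*(p_x,p_y) = (12·p_y/p_x)², and y* = (I − p_x·x*)/p_y.
Plugging in: x* = (12·3.04/12.5)² = 8.5171.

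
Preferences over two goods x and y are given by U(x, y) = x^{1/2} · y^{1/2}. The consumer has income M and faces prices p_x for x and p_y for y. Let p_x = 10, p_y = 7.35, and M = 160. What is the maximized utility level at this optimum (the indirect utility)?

V = 9.3314

The MRS is y/x. Set MRS = p_x/p_y.
Rearranging, p_y·y = p_x·x. Substituting into the budget gives p_x·x·(1 + 1) = M.
Demand: x*(p_x,p_y,M) = 0.5·M/p_x and y* = 0.5·M/p_y.
At p_x=10, p_y=7.35, M=160: x* = 0.5·160/10 = 8, y* = 10.8844.
Utility at the optimum: U(8, 10.8844) = 9.3314.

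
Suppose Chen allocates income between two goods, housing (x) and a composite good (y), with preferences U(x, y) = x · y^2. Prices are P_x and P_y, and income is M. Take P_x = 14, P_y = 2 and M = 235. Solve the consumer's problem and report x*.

x* = 5.5952

The MRS is (1/2)·y/x. Set MRS = P_x/P_y.
So P_y·y = 2·P_x·x; combined with the budget, a share 1/3 of income goes to x.
Demand: x*(P_x,P_y,M) = 1/3·M/P_x and y* = 2/3·M/P_y.
At P_x=14, P_y=2, M=235: x* = 1/3·235/14 = 5.5952.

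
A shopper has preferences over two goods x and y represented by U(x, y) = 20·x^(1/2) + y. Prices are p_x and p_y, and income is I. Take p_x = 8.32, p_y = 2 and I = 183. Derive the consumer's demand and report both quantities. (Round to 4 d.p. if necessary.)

x* = 5.7785, y* = 67.4615

Utility is quasi-linear in y; the FOC for x is 10/√x = p_x/p_y.
Thus x* = (10·p_y/p_x)² — independent of I — with the rest of income spent on y.
Plugging in: x* = (10·2/8.32)² = 5.7785, y* = 67.4615.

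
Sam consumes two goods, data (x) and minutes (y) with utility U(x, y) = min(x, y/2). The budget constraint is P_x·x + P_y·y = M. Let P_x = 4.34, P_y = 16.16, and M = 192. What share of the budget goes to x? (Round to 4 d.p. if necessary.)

share on x = 0.1184

Leontief preferences: the optimum is at the kink where x/1 = y/2, i.e. y = 2·x.
Budget: P_x·x + P_y·2·x = M, so (P_x + 2·P_y)·x = M.
Demand: x*(P_x,P_y,M) = M/(P_x + 2·P_y), y* = 2·M/(P_x + 2·P_y).
Here 4.34 + 2·16.16 = 36.66, giving x* = 5.2373 and y* = 10.4746.
Expenditure on x: 4.34·5.2373 = 22.73; share = 0.1184.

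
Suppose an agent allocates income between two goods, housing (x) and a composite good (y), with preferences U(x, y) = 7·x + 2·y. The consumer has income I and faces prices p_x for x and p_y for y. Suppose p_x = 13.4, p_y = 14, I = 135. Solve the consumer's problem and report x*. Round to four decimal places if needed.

x* = 10.0746

Perfect substitutes: compare marginal utility per dollar. 7/p_x vs 2/p_y → 0.5224 vs 0.1429.
x gives more utility per dollar, so spend all income on x: x* = I/p_x, y* = 0.
Numerically: x* = 10.0746, y* = 0.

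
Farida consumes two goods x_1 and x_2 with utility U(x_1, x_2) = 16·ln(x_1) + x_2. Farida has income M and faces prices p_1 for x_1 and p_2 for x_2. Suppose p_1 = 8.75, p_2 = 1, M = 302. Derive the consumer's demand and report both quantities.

x_1* = 1.8286, x_2* = 286

Set MRS = p_1/p_2: (16/x_1)/1 = p_1/p_2.
So x_1*(p_1,p_2) = 16·p_2/p_1, independent of income; and x_2* = (M − 16·p_2)/p_2.
At the given prices: x_1* = 16·1/8.75 = 1.8286, and x_2* = 286.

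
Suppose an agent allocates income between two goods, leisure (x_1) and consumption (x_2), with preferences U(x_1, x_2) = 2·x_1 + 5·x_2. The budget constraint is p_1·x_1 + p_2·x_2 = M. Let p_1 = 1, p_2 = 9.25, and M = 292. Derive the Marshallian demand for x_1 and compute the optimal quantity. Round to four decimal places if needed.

Linear utility — the consumer picks whichever good has higher MU/price: 2/1 = 2 vs 5/9.25 = 0.5405.
x_1 gives more utility per dollar, so spend all income on x_1: x_1* = M/p_1, x_2* = 0.
Numerically: x_1* = 292, x_2* = 0.

x_1* = 292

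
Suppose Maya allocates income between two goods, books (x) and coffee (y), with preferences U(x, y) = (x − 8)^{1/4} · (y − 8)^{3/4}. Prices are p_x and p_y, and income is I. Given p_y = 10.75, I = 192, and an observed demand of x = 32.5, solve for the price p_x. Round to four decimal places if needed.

MRS = (1/3)·(y−8)/(x−8). Tangency with p_x/p_y gives y−8 = 3·(p_x/p_y)·(x−8).
Substituting into the budget: x* = 8 + 0.25·(I − 8·p_x − 8·p_y)/p_x, and y* = 8 + 0.75·(…)/p_y.
Set x* = 32.5 in the demand function and solve for p_x: p_x = 1.

p_x = 1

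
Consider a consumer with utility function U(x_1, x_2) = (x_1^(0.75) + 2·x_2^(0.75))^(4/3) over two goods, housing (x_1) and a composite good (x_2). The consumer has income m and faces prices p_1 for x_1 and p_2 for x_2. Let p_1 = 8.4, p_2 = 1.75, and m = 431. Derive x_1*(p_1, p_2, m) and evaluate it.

MU_x_1 ∝ x_1^(-0.25), MU_x_2 ∝ 2·x_2^(-0.25), so MRS = (1/2)·(x_2/x_1)^(0.25) = p_1/p_2.
Solve for the ratio: x_2/x_1 = [2·p_1/p_2]^(4).
With the ratio pinned down, the budget gives x_1* = m/(p_1 + p_2·(x_2/x_1)) and x_2* = (x_2/x_1)·x_1*.
Numerically x_2/x_1 = 8493.4656, so x_1* = 431/(8.4 + 1.75·8493.4656) = 0.029.

x_1* = 0.029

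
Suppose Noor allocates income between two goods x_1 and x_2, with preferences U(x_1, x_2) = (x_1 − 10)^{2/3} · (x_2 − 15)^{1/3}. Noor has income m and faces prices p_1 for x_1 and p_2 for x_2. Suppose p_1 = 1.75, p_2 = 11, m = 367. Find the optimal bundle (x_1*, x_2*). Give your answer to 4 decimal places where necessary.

x_1* = 80.2857, x_2* = 20.5909

Let x_1' = x_1−10, x_2' = x_2−15. MRS = 2·x_2'/x_1' = p_1/p_2.
After buying the subsistence bundle (10, 15), a share 2/3 of the remaining income goes to x_1: x_1* = 10 + 2/3·(m − 10p_1 − 15p_2)/p_1.
Discretionary income = 367 − 10·1.75 − 15·11 = 184.5; x_1* = 10 + 2/3·184.5/1.75 = 80.2857; x_2* = 15 + 1/3·184.5/11 = 20.5909.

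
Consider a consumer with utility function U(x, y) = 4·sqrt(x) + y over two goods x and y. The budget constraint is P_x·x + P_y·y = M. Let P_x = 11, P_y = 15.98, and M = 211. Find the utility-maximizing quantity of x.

Set MRS = P_x/P_y: 2·x^(−1/2) = P_x/P_y.
Solve: √x = 2·P_y/P_x, so x*(P_x,P_y) = (2·P_y/P_x)², and y* = (M − P_x·x*)/P_y.
Plugging in: x* = (2·15.98/11)² = 8.4417.

x* = 8.4417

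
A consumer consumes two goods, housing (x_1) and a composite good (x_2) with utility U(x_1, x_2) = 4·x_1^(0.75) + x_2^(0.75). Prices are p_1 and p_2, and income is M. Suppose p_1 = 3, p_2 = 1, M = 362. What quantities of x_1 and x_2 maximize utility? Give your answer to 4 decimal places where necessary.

From the CES first-order condition, 4·(x_2/x_1)^(0.25) = p_1/p_2.
Hence x_2/x_1 = ((1/4)·p_1/p_2)^(1/(0.25)), i.e. raised to the 4 power.
With the ratio pinned down, the budget gives x_1* = M/(p_1 + p_2·(x_2/x_1)) and x_2* = (x_2/x_1)·x_1*.
Numerically x_2/x_1 = 0.316406, so x_1* = 362/(3 + 1·0.316406) = 109.1543 and x_2* = 0.316406·109.1543 = 34.5371.

x_1* = 109.1543, x_2* = 34.5371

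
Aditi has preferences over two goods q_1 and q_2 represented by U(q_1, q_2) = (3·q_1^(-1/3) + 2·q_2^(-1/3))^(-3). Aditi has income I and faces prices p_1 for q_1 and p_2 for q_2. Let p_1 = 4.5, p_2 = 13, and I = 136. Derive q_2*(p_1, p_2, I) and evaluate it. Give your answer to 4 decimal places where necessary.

q_2* = 5.1291

MU_q_1 ∝ 3·q_1^(-4/3), MU_q_2 ∝ 2·q_2^(-4/3), so MRS = (3/2)·(q_2/q_1)^(4/3) = p_1/p_2.
Solve for the ratio: q_2/q_1 = [(2/3)·p_1/p_2]^(0.75).
With the ratio pinned down, the budget gives q_1* = I/(p_1 + p_2·(q_2/q_1)) and q_2* = (q_2/q_1)·q_1*.
Numerically q_2/q_1 = 0.332953, so q_1* = 136/(4.5 + 13·0.332953) = 15.4048 and q_2* = 0.332953·15.4048 = 5.1291.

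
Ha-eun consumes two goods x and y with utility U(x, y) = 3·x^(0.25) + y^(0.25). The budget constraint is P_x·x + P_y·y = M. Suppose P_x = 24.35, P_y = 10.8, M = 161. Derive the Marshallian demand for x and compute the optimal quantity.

x* = 5.0741

From the CES first-order condition, 3·(y/x)^(0.75) = P_x/P_y.
Hence y/x = ((1/3)·P_x/P_y)^(1/(0.75)), i.e. raised to the 4/3 power.
Substitute y = (y/x)·x into the budget: x* = M/(P_x + P_y·(y/x)).
Numerically y/x = 0.68329, so x* = 161/(24.35 + 10.8·0.68329) = 5.0741.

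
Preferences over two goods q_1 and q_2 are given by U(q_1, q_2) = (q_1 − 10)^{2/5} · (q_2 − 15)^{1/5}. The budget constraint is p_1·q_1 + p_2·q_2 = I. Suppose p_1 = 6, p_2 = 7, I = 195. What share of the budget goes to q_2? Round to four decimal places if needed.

share on q_2 = 0.5897

MRS = 2·(q_2−15)/(q_1−10). Tangency with p_1/p_2 gives q_2−15 = (1/2)·(p_1/p_2)·(q_1−10).
Substituting into the budget: q_1* = 10 + 2/3·(I − 10·p_1 − 15·p_2)/p_1, and q_2* = 15 + 1/3·(…)/p_2.
Discretionary income = 195 − 10·6 − 15·7 = 30; q_1* = 10 + 2/3·30/6 = 13.3333; q_2* = 15 + 1/3·30/7 = 16.4286.
Expenditure on q_2: 7·16.4286 = 115; share = 0.5897.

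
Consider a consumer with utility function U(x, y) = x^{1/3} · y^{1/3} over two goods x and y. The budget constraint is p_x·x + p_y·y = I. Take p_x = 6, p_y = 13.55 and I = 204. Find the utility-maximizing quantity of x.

Tangency: MRS = y/x = p_x/p_y.
So 1/3·p_y·y = 1/3·p_x·x; combined with the budget, a share 0.5 of income goes to x.
Demand: x*(p_x,p_y,I) = 0.5·I/p_x and y* = 0.5·I/p_y.
At p_x=6, p_y=13.55, I=204: x* = 0.5·204/6 = 17.

x* = 17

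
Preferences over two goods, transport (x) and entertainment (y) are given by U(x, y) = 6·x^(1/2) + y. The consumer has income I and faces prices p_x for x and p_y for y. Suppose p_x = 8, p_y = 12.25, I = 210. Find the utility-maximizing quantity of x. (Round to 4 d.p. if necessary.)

x* = 21.1025

MU_x = 3/√x, MU_y = 1. Tangency: 3/√x = p_x/p_y.
Solve: √x = 3·p_y/p_x, so x*(p_x,p_y) = (3·p_y/p_x)², and y* = (I − p_x·x*)/p_y.
Plugging in: x* = (3·12.25/8)² = 21.1025.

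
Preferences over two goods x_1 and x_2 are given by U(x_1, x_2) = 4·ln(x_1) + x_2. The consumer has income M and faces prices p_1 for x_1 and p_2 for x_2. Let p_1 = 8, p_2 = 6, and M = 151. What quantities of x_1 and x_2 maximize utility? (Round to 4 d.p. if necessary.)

MU_x_1 = 4/x_1, MU_x_2 = 1. Tangency: 4/x_1 = p_1/p_2.
So x_1*(p_1,p_2) = 4·p_2/p_1, independent of income; and x_2* = (M − 4·p_2)/p_2.
At the given prices: x_1* = 4·6/8 = 3, and x_2* = 21.1667.

x_1* = 3, x_2* = 21.1667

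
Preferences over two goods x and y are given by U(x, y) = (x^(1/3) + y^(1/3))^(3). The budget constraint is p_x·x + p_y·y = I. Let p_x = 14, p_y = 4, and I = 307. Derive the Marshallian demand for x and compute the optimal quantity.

From the CES first-order condition, (y/x)^(2/3) = p_x/p_y.
Solve for the ratio: y/x = [p_x/p_y]^(1.5).
With the ratio pinned down, the budget gives x* = I/(p_x + p_y·(y/x)) and y* = (y/x)·x*.
Numerically y/x = 6.5479, so x* = 307/(14 + 4·6.5479) = 7.6384.

x* = 7.6384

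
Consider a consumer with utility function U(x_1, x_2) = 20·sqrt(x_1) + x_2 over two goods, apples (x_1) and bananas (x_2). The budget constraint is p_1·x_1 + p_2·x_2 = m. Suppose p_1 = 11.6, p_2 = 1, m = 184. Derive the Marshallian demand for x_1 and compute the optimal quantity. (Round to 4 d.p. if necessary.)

MU_x_1 = 10/√x_1, MU_x_2 = 1. Tangency: 10/√x_1 = p_1/p_2.
Solve: √x_1 = 10·p_2/p_1, so x_1*(p_1,p_2) = (10·p_2/p_1)², and x_2* = (m − p_1·x_1*)/p_2.
Plugging in: x_1* = (10·1/11.6)² = 0.7432.

x_1* = 0.7432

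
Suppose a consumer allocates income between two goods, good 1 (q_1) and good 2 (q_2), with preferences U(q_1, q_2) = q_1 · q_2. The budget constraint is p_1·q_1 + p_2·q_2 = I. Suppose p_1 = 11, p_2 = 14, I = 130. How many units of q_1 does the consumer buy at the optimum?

The MRS is q_2/q_1. Set MRS = p_1/p_2.
So p_2·q_2 = p_1·q_1; combined with the budget, a share 0.5 of income goes to q_1.
Demand: q_1*(p_1,p_2,I) = 0.5·I/p_1 and q_2* = 0.5·I/p_2.
At p_1=11, p_2=14, I=130: q_1* = 0.5·130/11 = 5.9091.

q_1* = 5.9091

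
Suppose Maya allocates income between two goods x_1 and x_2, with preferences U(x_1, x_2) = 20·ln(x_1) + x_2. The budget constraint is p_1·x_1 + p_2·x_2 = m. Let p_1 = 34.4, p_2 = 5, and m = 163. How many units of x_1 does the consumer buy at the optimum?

x_1* = 2.907

MU_x_1 = 20/x_1, MU_x_2 = 1. Tangency: 20/x_1 = p_1/p_2.
So x_1*(p_1,p_2) = 20·p_2/p_1, independent of income; and x_2* = (m − 20·p_2)/p_2.
At the given prices: x_1* = 20·5/34.4 = 2.907.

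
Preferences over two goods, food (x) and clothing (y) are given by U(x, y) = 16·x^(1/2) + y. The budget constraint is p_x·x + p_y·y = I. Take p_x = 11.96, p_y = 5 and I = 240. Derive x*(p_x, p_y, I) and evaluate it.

x* = 11.1856

Thus x* = (8·p_y/p_x)² — independent of I — with the rest of income spent on y.
Plugging in: x* = (8·5/11.96)² = 11.1856.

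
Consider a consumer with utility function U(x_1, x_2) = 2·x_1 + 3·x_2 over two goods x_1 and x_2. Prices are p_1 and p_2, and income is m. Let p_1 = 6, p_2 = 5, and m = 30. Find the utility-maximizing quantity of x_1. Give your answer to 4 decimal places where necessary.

Linear utility — the consumer picks whichever good has higher MU/price: 2/6 = 0.3333 vs 3/5 = 0.6.
x_2 gives more utility per dollar, so spend all income on x_2: x_2* = m/p_2, x_1* = 0.
Numerically: x_1* = 0, x_2* = 6.

x_1* = 0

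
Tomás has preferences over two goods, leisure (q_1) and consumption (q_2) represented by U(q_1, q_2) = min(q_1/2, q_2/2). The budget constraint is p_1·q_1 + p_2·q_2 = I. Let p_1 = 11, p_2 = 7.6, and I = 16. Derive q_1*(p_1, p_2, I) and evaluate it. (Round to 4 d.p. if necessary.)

q_1* = 0.8602

Leontief preferences: the optimum is at the kink where q_1/2 = q_2/2, i.e. q_2 = q_1.
Budget: p_1·q_1 + p_2·q_1 = I, so (2·p_1 + 2·p_2)·q_1 = 2·I.
Demand: q_1*(p_1,p_2,I) = 2·I/(2·p_1 + 2·p_2), q_2* = 2·I/(2·p_1 + 2·p_2).
Here 2·11 + 2·7.6 = 37.2, giving q_1* = 0.8602.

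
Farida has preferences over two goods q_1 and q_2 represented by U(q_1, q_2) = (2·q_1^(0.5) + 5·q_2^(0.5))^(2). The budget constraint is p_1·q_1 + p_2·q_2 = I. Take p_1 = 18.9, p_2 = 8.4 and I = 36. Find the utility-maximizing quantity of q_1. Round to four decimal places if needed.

q_1* = 0.1265

With the ratio pinned down, the budget gives q_1* = I/(p_1 + p_2·(q_2/q_1)) and q_2* = (q_2/q_1)·q_1*.
Numerically q_2/q_1 = 31.640625, so q_1* = 36/(18.9 + 8.4·31.640625) = 0.1265.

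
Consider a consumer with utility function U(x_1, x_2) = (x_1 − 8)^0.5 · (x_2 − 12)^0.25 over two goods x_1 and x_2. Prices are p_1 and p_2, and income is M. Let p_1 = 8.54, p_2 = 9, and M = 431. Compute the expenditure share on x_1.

Let x_1' = x_1−8, x_2' = x_2−12. MRS = 2·x_2'/x_1' = p_1/p_2.
After buying the subsistence bundle (8, 12), a share 2/3 of the remaining income goes to x_1: x_1* = 8 + 2/3·(M − 8p_1 − 12p_2)/p_1.
Discretionary income = 431 − 8·8.54 − 12·9 = 254.68; x_1* = 8 + 2/3·254.68/8.54 = 27.8813; x_2* = 12 + 1/3·254.68/9 = 21.4326.
Expenditure on x_1: 8.54·27.8813 = 238.1067; share = 0.5525.

share on x_1 = 0.5525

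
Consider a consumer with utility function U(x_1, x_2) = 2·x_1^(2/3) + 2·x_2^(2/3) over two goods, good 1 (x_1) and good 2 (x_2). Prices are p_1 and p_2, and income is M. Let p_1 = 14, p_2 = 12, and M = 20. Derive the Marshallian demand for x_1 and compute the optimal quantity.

x_1* = 0.605

From the CES first-order condition, (x_2/x_1)^(1/3) = p_1/p_2.
Hence x_2/x_1 = (p_1/p_2)^(1/(1/3)), i.e. raised to the 3 power.
With the ratio pinned down, the budget gives x_1* = M/(p_1 + p_2·(x_2/x_1)) and x_2* = (x_2/x_1)·x_1*.
Numerically x_2/x_1 = 1.587963, so x_1* = 20/(14 + 12·1.587963) = 0.605.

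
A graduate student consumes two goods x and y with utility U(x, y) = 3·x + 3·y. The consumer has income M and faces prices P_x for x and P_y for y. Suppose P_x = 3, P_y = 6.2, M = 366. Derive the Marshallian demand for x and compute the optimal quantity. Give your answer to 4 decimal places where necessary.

x* = 122

Perfect substitutes: compare marginal utility per dollar. 3/P_x vs 3/P_y → 1 vs 0.4839.
x gives more utility per dollar, so spend all income on x: x* = M/P_x, y* = 0.
Numerically: x* = 122, y* = 0.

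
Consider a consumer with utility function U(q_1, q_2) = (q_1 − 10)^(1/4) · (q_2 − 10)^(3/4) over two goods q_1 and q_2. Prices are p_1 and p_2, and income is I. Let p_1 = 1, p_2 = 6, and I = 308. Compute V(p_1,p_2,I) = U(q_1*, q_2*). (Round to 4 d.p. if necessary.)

This is Cobb-Douglas in (q_1−10, q_2−10): tangency gives 0.25·p_2·(q_2−10) = 0.75·p_1·(q_1−10).
Substituting into the budget: q_1* = 10 + 0.25·(I − 10·p_1 − 10·p_2)/p_1, and q_2* = 10 + 0.75·(…)/p_2.
Discretionary income = 308 − 10·1 − 10·6 = 238; q_1* = 10 + 0.25·238/1 = 69.5; q_2* = 10 + 0.75·238/6 = 39.75.
Utility at the optimum: U(69.5, 39.75) = 35.3789.

V = 35.3789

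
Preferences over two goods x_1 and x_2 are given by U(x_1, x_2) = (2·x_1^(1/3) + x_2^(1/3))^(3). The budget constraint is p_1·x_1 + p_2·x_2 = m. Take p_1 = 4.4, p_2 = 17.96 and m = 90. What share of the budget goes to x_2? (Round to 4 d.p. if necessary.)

MU_x_1 ∝ 2·x_1^(-2/3), MU_x_2 ∝ x_2^(-2/3), so MRS = 2·(x_2/x_1)^(2/3) = p_1/p_2.
Solve for the ratio: x_2/x_1 = [(1/2)·p_1/p_2]^(1.5).
With the ratio pinned down, the budget gives x_1* = m/(p_1 + p_2·(x_2/x_1)) and x_2* = (x_2/x_1)·x_1*.
Numerically x_2/x_1 = 0.042872, so x_1* = 90/(4.4 + 17.96·0.042872) = 17.4082 and x_2* = 0.042872·17.4082 = 0.7463.
Expenditure on x_2: 17.96·0.7463 = 13.404; share = 0.1489.

share on x_2 = 0.1489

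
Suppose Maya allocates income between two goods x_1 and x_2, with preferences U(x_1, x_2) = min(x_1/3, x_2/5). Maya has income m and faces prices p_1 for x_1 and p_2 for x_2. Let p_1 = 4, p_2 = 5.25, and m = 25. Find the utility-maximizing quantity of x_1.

x_1* = 1.9608

With perfect complements, no substitution: consume in ratio x_1:x_2 = 3:5.
Budget: p_1·x_1 + p_2·(5/3)·x_1 = m, so (3·p_1 + 5·p_2)·x_1 = 3·m.
Demand: x_1*(p_1,p_2,m) = 3·m/(3·p_1 + 5·p_2), x_2* = 5·m/(3·p_1 + 5·p_2).
Here 3·4 + 5·5.25 = 38.25, giving x_1* = 1.9608.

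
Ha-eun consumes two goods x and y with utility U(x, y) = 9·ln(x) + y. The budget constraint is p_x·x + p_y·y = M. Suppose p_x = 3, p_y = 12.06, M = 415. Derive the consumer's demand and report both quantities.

x* = 36.18, y* = 25.4113

Set MRS = p_x/p_y: (9/x)/1 = p_x/p_y.
So x*(p_x,p_y) = 9·p_y/p_x, independent of income; and y* = (M − 9·p_y)/p_y.
At the given prices: x* = 9·12.06/3 = 36.18, and y* = 25.4113.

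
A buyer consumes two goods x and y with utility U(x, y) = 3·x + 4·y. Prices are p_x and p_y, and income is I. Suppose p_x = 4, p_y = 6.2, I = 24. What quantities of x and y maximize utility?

x* = 6, y* = 0

Linear utility — the consumer picks whichever good has higher MU/price: 3/4 = 0.75 vs 4/6.2 = 0.6452.
x gives more utility per dollar, so spend all income on x: x* = I/p_x, y* = 0.
Numerically: x* = 6, y* = 0.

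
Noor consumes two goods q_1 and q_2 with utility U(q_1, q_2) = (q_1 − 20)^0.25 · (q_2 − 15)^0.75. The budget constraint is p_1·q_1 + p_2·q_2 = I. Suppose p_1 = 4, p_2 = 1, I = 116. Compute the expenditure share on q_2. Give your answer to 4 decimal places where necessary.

Substituting into the budget: q_1* = 20 + 0.25·(I − 20·p_1 − 15·p_2)/p_1, and q_2* = 15 + 0.75·(…)/p_2.
Discretionary income = 116 − 20·4 − 15·1 = 21; q_1* = 20 + 0.25·21/4 = 21.3125; q_2* = 15 + 0.75·21/1 = 30.75.
Expenditure on q_2: 1·30.75 = 30.75; share = 0.2651.

share on q_2 = 0.2651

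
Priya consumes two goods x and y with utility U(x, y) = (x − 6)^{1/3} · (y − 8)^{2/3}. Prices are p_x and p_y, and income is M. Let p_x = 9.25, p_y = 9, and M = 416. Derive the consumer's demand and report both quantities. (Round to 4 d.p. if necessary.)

MRS = (1/2)·(y−8)/(x−6). Tangency with p_x/p_y gives y−8 = 2·(p_x/p_y)·(x−6).
After buying the subsistence bundle (6, 8), a share 1/3 of the remaining income goes to x: x* = 6 + 1/3·(M − 6p_x − 8p_y)/p_x.
Discretionary income = 416 − 6·9.25 − 8·9 = 288.5; x* = 6 + 1/3·288.5/9.25 = 16.3964; y* = 8 + 2/3·288.5/9 = 29.3704.

x* = 16.3964, y* = 29.3704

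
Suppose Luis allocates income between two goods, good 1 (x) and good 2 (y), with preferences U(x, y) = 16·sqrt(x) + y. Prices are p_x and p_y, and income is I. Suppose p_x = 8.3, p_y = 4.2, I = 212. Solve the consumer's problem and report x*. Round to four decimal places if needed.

Solve: √x = 8·p_y/p_x, so x*(p_x,p_y) = (8·p_y/p_x)², and y* = (I − p_x·x*)/p_y.
Plugging in: x* = (8·4.2/8.3)² = 16.3879.

x* = 16.3879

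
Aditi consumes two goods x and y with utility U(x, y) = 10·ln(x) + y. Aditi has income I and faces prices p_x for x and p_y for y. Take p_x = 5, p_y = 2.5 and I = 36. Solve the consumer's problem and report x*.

x* = 5

MU_x = 10/x, MU_y = 1. Tangency: 10/x = p_x/p_y.
So x*(p_x,p_y) = 10·p_y/p_x, independent of income; and y* = (I − 10·p_y)/p_y.
At the given prices: x* = 10·2.5/5 = 5.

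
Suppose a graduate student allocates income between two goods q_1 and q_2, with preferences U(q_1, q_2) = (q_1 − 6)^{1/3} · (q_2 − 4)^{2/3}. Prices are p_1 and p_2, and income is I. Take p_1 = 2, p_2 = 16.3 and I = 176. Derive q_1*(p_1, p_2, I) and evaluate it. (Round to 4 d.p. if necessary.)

q_1* = 22.4667

MRS = (1/2)·(q_2−4)/(q_1−6). Tangency with p_1/p_2 gives q_2−4 = 2·(p_1/p_2)·(q_1−6).
After buying the subsistence bundle (6, 4), a share 1/3 of the remaining income goes to q_1: q_1* = 6 + 1/3·(I − 6p_1 − 4p_2)/p_1.
Discretionary income = 176 − 6·2 − 4·16.3 = 98.8; q_1* = 6 + 1/3·98.8/2 = 22.4667.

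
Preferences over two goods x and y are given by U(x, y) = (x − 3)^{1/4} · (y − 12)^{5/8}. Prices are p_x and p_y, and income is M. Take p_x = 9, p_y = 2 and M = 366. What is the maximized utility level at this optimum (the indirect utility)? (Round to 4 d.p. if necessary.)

MRS = (2/5)·(y−12)/(x−3). Tangency with p_x/p_y gives y−12 = (5/2)·(p_x/p_y)·(x−3).
Substituting into the budget: x* = 3 + 2/7·(M − 3·p_x − 12·p_y)/p_x, and y* = 12 + 5/7·(…)/p_y.
Discretionary income = 366 − 3·9 − 12·2 = 315; x* = 3 + 2/7·315/9 = 13; y* = 12 + 5/7·315/2 = 124.5.
Utility at the optimum: U(13, 124.5) = 34.0385.

V = 34.0385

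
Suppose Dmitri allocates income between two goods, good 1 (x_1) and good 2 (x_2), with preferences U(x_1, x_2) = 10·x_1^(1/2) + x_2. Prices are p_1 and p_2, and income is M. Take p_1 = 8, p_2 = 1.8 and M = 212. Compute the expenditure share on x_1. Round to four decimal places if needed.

MU_x_1 = 5/√x_1, MU_x_2 = 1. Tangency: 5/√x_1 = p_1/p_2.
Solve: √x_1 = 5·p_2/p_1, so x_1*(p_1,p_2) = (5·p_2/p_1)², and x_2* = (M − p_1·x_1*)/p_2.
Plugging in: x_1* = (5·1.8/8)² = 1.2656, x_2* = 112.1528.
Expenditure on x_1: 8·1.2656 = 10.125; share = 0.0478.

share on x_1 = 0.0478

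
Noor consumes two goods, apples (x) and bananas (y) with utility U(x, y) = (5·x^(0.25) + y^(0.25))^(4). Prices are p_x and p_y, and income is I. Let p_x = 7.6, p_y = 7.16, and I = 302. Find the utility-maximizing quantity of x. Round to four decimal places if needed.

Numerically y/x = 0.126641, so x* = 302/(7.6 + 7.16·0.126641) = 35.5012.

x* = 35.5012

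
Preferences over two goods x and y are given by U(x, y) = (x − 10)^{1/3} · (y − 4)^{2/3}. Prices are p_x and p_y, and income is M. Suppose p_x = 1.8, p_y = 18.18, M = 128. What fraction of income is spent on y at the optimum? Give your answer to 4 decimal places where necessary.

share on y = 0.7623

This is Cobb-Douglas in (x−10, y−4): tangency gives 1/3·p_y·(y−4) = 2/3·p_x·(x−10).
After buying the subsistence bundle (10, 4), a share 1/3 of the remaining income goes to x: x* = 10 + 1/3·(M − 10p_x − 4p_y)/p_x.
Discretionary income = 128 − 10·1.8 − 4·18.18 = 37.28; x* = 10 + 1/3·37.28/1.8 = 16.9037; y* = 4 + 2/3·37.28/18.18 = 5.3671.
Expenditure on y: 18.18·5.3671 = 97.5733; share = 0.7623.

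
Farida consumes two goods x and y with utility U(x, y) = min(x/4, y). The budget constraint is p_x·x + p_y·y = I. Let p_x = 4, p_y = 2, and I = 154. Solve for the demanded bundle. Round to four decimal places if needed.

x* = 34.2222, y* = 8.5556

Here 4·4 + 2 = 18, giving x* = 34.2222 and y* = 8.5556.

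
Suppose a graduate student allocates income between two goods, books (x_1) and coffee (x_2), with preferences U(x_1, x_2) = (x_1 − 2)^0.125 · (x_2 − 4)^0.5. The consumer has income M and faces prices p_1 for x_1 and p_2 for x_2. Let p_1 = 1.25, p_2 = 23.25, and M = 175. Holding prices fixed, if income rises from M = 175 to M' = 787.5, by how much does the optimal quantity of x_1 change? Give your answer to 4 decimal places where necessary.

Δx_1* = 98

MRS = (1/4)·(x_2−4)/(x_1−2). Tangency with p_1/p_2 gives x_2−4 = 4·(p_1/p_2)·(x_1−2).
After buying the subsistence bundle (2, 4), a share 0.2 of the remaining income goes to x_1: x_1* = 2 + 0.2·(M − 2p_1 − 4p_2)/p_1.
Discretionary income = 175 − 2·1.25 − 4·23.25 = 79.5; x_1* = 2 + 0.2·79.5/1.25 = 14.72.
At M' = 787.5: x_1* = 112.72. Change: 112.72 − 14.72 = 98.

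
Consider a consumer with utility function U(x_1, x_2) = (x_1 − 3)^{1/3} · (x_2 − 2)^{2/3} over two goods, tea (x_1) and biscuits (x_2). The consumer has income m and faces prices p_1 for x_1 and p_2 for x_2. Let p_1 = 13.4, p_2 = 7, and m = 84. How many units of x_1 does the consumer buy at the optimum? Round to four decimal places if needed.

x_1* = 3.7413

This is Cobb-Douglas in (x_1−3, x_2−2): tangency gives 1/3·p_2·(x_2−2) = 2/3·p_1·(x_1−3).
After buying the subsistence bundle (3, 2), a share 1/3 of the remaining income goes to x_1: x_1* = 3 + 1/3·(m − 3p_1 − 2p_2)/p_1.
Discretionary income = 84 − 3·13.4 − 2·7 = 29.8; x_1* = 3 + 1/3·29.8/13.4 = 3.7413.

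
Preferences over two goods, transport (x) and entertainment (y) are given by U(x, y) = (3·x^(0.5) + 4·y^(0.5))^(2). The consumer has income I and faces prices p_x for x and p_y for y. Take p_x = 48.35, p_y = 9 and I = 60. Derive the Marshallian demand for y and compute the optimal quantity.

MU_x ∝ 3·x^(-0.5), MU_y ∝ 4·y^(-0.5), so MRS = (3/4)·(y/x)^(0.5) = p_x/p_y.
Hence y/x = ((4/3)·p_x/p_y)^(1/(0.5)), i.e. raised to the 2 power.
Substitute y = (y/x)·x into the budget: x* = I/(p_x + p_y·(y/x)).
Numerically y/x = 51.308038, so x* = 60/(48.35 + 9·51.308038) = 0.1176 and y* = 51.308038·0.1176 = 6.0348.

y* = 6.0348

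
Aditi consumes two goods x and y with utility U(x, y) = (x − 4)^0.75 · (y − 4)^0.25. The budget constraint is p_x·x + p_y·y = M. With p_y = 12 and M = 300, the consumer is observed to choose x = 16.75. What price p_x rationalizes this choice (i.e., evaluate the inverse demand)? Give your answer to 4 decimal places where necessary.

p_x = 12

This is Cobb-Douglas in (x−4, y−4): tangency gives 0.75·p_y·(y−4) = 0.25·p_x·(x−4).
After buying the subsistence bundle (4, 4), a share 0.75 of the remaining income goes to x: x* = 4 + 0.75·(M − 4p_x − 4p_y)/p_x.
Set x* = 16.75 in the demand function and solve for p_x: p_x = 12.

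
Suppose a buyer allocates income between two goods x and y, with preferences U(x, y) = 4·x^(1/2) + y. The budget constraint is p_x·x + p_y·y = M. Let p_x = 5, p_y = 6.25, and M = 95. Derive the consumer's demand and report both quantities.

Thus x* = (2·p_y/p_x)² — independent of M — with the rest of income spent on y.
Plugging in: x* = (2·6.25/5)² = 6.25, y* = 10.2.

x* = 6.25, y* = 10.2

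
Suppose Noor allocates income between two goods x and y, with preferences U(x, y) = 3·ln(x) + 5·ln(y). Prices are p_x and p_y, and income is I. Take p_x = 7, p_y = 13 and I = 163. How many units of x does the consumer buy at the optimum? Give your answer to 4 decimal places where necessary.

At p_x=7, p_y=13, I=163: x* = 0.375·163/7 = 8.7321.

x* = 8.7321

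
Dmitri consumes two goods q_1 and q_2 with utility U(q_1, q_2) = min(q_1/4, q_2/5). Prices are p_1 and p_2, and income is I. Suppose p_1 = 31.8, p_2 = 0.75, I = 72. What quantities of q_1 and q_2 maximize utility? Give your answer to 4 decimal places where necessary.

With perfect complements, no substitution: consume in ratio q_1:q_2 = 4:5.
Budget: p_1·q_1 + p_2·(5/4)·q_1 = I, so (4·p_1 + 5·p_2)·q_1 = 4·I.
Demand: q_1*(p_1,p_2,I) = 4·I/(4·p_1 + 5·p_2), q_2* = 5·I/(4·p_1 + 5·p_2).
Here 4·31.8 + 5·0.75 = 130.95, giving q_1* = 2.1993 and q_2* = 2.7491.

q_1* = 2.1993, q_2* = 2.7491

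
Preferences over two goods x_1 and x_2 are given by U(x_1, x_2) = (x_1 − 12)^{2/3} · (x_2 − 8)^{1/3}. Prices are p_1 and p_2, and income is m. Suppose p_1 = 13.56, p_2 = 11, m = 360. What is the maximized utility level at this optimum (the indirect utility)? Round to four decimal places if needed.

V = 4.5723

Let x_1' = x_1−12, x_2' = x_2−8. MRS = 2·x_2'/x_1' = p_1/p_2.
After buying the subsistence bundle (12, 8), a share 2/3 of the remaining income goes to x_1: x_1* = 12 + 2/3·(m − 12p_1 − 8p_2)/p_1.
Discretionary income = 360 − 12·13.56 − 8·11 = 109.28; x_1* = 12 + 2/3·109.28/13.56 = 17.3727; x_2* = 8 + 1/3·109.28/11 = 11.3115.
Utility at the optimum: U(17.3727, 11.3115) = 4.5723.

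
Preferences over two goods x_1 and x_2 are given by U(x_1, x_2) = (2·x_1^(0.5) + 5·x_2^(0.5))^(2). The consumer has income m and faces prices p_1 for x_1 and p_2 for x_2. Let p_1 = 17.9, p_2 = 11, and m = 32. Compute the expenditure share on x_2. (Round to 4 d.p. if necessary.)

From the CES first-order condition, (2/5)·(x_2/x_1)^(0.5) = p_1/p_2.
Hence x_2/x_1 = ((5/2)·p_1/p_2)^(1/(0.5)), i.e. raised to the 2 power.
Substitute x_2 = (x_2/x_1)·x_1 into the budget: x_1* = m/(p_1 + p_2·(x_2/x_1)).
Numerically x_2/x_1 = 16.550103, so x_1* = 32/(17.9 + 11·16.550103) = 0.16 and x_2* = 16.550103·0.16 = 2.6487.
Expenditure on x_2: 11·2.6487 = 29.1353; share = 0.9105.

share on x_2 = 0.9105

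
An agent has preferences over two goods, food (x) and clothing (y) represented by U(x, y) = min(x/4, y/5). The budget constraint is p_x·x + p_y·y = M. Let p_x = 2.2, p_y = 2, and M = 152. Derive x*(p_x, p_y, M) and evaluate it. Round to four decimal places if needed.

With perfect complements, no substitution: consume in ratio x:y = 4:5.
Budget: p_x·x + p_y·(5/4)·x = M, so (4·p_x + 5·p_y)·x = 4·M.
Demand: x*(p_x,p_y,M) = 4·M/(4·p_x + 5·p_y), y* = 5·M/(4·p_x + 5·p_y).
Here 4·2.2 + 5·2 = 18.8, giving x* = 32.3404.

x* = 32.3404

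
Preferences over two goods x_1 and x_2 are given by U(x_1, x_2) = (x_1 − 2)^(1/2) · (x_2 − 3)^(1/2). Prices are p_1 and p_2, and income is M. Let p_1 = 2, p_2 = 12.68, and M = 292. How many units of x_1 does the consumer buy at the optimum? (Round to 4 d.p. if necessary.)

MRS = (x_2−3)/(x_1−2). Tangency with p_1/p_2 gives x_2−3 = (p_1/p_2)·(x_1−2).
Substituting into the budget: x_1* = 2 + 0.5·(M − 2·p_1 − 3·p_2)/p_1, and x_2* = 3 + 0.5·(…)/p_2.
Discretionary income = 292 − 2·2 − 3·12.68 = 249.96; x_1* = 2 + 0.5·249.96/2 = 64.49.

x_1* = 64.49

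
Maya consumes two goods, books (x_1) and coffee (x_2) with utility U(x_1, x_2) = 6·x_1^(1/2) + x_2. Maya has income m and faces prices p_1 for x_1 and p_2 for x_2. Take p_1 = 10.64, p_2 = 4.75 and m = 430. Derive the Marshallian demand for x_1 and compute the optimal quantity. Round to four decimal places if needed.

Solve: √x_1 = 3·p_2/p_1, so x_1*(p_1,p_2) = (3·p_2/p_1)², and x_2* = (m − p_1·x_1*)/p_2.
Plugging in: x_1* = (3·4.75/10.64)² = 1.7937.

x_1* = 1.7937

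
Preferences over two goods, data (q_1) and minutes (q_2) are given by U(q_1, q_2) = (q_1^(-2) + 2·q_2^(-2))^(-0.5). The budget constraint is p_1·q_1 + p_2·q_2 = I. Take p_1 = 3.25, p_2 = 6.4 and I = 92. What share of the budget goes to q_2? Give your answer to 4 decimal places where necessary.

MU_q_1 ∝ q_1^(-3), MU_q_2 ∝ 2·q_2^(-3), so MRS = (1/2)·(q_2/q_1)^(3) = p_1/p_2.
Solve for the ratio: q_2/q_1 = [2·p_1/p_2]^(1/3).
Substitute q_2 = (q_2/q_1)·q_1 into the budget: q_1* = I/(p_1 + p_2·(q_2/q_1)).
Numerically q_2/q_1 = 1.005181, so q_1* = 92/(3.25 + 6.4·1.005181) = 9.501 and q_2* = 1.005181·9.501 = 9.5503.
Expenditure on q_2: 6.4·9.5503 = 61.1217; share = 0.6644.

share on q_2 = 0.6644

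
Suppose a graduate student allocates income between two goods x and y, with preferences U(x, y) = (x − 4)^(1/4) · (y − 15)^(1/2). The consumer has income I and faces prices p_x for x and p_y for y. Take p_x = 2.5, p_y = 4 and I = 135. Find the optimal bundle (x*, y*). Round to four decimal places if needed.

x* = 12.6667, y* = 25.8333

MRS = (1/2)·(y−15)/(x−4). Tangency with p_x/p_y gives y−15 = 2·(p_x/p_y)·(x−4).
After buying the subsistence bundle (4, 15), a share 1/3 of the remaining income goes to x: x* = 4 + 1/3·(I − 4p_x − 15p_y)/p_x.
Discretionary income = 135 − 4·2.5 − 15·4 = 65; x* = 4 + 1/3·65/2.5 = 12.6667; y* = 15 + 2/3·65/4 = 25.8333.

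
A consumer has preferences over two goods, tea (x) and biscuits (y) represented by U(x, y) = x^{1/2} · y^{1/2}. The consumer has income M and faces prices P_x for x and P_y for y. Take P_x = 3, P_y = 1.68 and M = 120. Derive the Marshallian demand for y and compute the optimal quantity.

y* = 35.7143

At P_x=3, P_y=1.68, M=120: y* = 0.5·120/1.68 = 35.7143.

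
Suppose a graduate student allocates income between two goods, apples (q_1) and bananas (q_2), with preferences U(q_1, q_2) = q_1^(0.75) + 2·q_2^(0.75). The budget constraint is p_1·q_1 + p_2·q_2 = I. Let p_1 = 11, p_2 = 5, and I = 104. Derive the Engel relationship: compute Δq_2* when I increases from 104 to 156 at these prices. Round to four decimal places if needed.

Δq_2* = 10.3393

MU_q_1 ∝ q_1^(-0.25), MU_q_2 ∝ 2·q_2^(-0.25), so MRS = (1/2)·(q_2/q_1)^(0.25) = p_1/p_2.
Hence q_2/q_1 = (2·p_1/p_2)^(1/(0.25)), i.e. raised to the 4 power.
Substitute q_2 = (q_2/q_1)·q_1 into the budget: q_1* = I/(p_1 + p_2·(q_2/q_1)).
Numerically q_2/q_1 = 374.8096, so q_1* = 104/(11 + 5·374.8096) = 0.0552 and q_2* = 374.8096·0.0552 = 20.6786.
At I' = 156: q_2* = 31.0179. Change: 31.0179 − 20.6786 = 10.3393.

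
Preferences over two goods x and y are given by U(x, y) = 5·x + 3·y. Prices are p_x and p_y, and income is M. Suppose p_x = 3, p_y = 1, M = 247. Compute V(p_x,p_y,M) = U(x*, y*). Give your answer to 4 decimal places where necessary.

Numerically: x* = 0, y* = 247.
Utility at the optimum: U(0, 247) = 741.

V = 741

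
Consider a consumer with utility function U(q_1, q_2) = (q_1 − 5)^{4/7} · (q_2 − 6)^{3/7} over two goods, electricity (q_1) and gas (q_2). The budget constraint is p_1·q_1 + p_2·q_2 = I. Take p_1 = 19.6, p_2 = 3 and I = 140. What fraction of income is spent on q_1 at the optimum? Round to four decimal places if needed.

Discretionary income = 140 − 5·19.6 − 6·3 = 24; q_1* = 5 + 4/7·24/19.6 = 5.6997; q_2* = 6 + 3/7·24/3 = 9.4286.
Expenditure on q_1: 19.6·5.6997 = 111.7143; share = 0.798.

share on q_1 = 0.798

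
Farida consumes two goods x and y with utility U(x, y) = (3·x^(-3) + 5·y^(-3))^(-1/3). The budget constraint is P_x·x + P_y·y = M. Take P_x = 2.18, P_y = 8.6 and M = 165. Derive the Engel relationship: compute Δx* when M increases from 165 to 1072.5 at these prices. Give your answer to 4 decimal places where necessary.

MRS = MU_x/MU_y = (3/5)·(y/x)^(4). Set equal to P_x/P_y.
Hence y/x = ((5/3)·P_x/P_y)^(1/(4)), i.e. raised to the 0.25 power.
Substitute y = (y/x)·x into the budget: x* = M/(P_x + P_y·(y/x)).
Numerically y/x = 0.806217, so x* = 165/(2.18 + 8.6·0.806217) = 18.1051.
At M' = 1072.5: x* = 117.683. Change: 117.683 − 18.1051 = 99.578.

Δx* = 99.578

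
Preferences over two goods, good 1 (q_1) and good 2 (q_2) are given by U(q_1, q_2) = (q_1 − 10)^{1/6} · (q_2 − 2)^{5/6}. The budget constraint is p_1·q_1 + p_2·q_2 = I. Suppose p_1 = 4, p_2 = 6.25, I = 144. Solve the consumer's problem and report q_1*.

This is Cobb-Douglas in (q_1−10, q_2−2): tangency gives 1/6·p_2·(q_2−2) = 5/6·p_1·(q_1−10).
Substituting into the budget: q_1* = 10 + 1/6·(I − 10·p_1 − 2·p_2)/p_1, and q_2* = 2 + 5/6·(…)/p_2.
Discretionary income = 144 − 10·4 − 2·6.25 = 91.5; q_1* = 10 + 1/6·91.5/4 = 13.8125.

q_1* = 13.8125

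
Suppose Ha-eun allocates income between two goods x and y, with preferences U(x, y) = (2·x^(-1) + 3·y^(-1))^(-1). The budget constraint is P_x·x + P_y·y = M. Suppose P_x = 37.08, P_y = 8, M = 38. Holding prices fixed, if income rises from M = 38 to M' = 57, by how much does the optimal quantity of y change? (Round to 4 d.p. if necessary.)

Δy* = 0.8612

MU_x ∝ 2·x^(-2), MU_y ∝ 3·y^(-2), so MRS = (2/3)·(y/x)^(2) = P_x/P_y.
Solve for the ratio: y/x = [(3/2)·P_x/P_y]^(0.5).
With the ratio pinned down, the budget gives x* = M/(P_x + P_y·(y/x)) and y* = (y/x)·x*.
Numerically y/x = 2.636759, so x* = 38/(37.08 + 8·2.636759) = 0.6532 and y* = 2.636759·0.6532 = 1.7224.
At M' = 57: y* = 2.5835. Change: 2.5835 − 1.7224 = 0.8612.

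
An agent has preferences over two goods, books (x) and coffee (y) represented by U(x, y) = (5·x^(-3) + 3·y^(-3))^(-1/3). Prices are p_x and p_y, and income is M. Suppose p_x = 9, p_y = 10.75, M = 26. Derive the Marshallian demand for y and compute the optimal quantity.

With the ratio pinned down, the budget gives x* = M/(p_x + p_y·(y/x)) and y* = (y/x)·x*.
Numerically y/x = 0.841873, so x* = 26/(9 + 10.75·0.841873) = 1.4404 and y* = 0.841873·1.4404 = 1.2127.

y* = 1.2127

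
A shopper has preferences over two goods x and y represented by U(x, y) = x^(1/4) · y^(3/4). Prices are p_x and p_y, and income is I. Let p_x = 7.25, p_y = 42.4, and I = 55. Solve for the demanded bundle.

x* = 1.8966, y* = 0.9729

MU_x/MU_y = (0.25·y)/(0.75·x); tangency sets this equal to p_x/p_y.
So 0.25·p_y·y = 0.75·p_x·x; combined with the budget, a share 0.25 of income goes to x.
Demand: x*(p_x,p_y,I) = 0.25·I/p_x and y* = 0.75·I/p_y.
At p_x=7.25, p_y=42.4, I=55: x* = 0.25·55/7.25 = 1.8966, y* = 0.9729.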